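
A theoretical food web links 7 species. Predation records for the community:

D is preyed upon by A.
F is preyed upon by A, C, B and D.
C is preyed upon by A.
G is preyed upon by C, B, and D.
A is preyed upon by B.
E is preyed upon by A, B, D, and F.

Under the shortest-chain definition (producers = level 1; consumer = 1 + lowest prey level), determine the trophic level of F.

Trophic level 2

E is a producer → level 1.
F eats E → level 2.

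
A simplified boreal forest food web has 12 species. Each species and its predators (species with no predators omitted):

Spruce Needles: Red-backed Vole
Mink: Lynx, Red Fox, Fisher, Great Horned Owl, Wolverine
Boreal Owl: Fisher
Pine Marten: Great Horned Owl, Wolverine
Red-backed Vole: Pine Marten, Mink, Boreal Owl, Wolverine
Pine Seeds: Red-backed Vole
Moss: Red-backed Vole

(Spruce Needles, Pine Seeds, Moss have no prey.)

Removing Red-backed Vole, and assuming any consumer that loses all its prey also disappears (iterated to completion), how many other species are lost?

Remove Red-backed Vole.
Round 1: Pine Marten (all prey gone), Mink (all prey gone), Boreal Owl (all prey gone) → extinct.
Round 2: Lynx (all prey gone), Red Fox (all prey gone), Fisher (all prey gone), Great Horned Owl (all prey gone), Wolverine (all prey gone) → extinct.
No further losses. Total secondary extinctions: 8.

8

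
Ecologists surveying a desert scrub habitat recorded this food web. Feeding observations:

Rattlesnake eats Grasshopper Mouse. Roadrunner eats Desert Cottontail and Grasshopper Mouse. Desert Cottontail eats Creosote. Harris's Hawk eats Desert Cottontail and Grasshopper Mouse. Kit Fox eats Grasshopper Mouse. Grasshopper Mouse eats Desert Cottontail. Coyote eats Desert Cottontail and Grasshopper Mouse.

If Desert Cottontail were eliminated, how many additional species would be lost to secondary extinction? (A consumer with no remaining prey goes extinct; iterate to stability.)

6

Remove Desert Cottontail.
Round 1: Grasshopper Mouse (all prey gone) → extinct.
Round 2: Harris's Hawk (all prey gone), Kit Fox (all prey gone), Rattlesnake (all prey gone), Coyote (all prey gone), Roadrunner (all prey gone) → extinct.
No further losses. Total secondary extinctions: 6.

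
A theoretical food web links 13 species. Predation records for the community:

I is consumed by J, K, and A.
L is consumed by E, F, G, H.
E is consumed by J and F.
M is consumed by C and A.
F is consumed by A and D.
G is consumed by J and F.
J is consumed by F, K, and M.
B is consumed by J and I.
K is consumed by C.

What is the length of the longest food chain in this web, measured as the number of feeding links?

One longest chain: L → E → J → M → A.
It has 5 species and 4 links.

4 links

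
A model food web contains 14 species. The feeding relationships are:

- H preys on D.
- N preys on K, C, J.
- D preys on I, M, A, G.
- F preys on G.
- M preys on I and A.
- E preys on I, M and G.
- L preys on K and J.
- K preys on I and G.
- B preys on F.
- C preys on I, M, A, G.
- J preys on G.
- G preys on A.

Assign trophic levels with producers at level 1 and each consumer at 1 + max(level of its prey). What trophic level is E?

I is a producer → level 1.
M eats I (level 1); other prey at levels: A 1 → level 2.
E eats M (level 2); other prey at levels: I 1, G 2 → level 3.

Trophic level 3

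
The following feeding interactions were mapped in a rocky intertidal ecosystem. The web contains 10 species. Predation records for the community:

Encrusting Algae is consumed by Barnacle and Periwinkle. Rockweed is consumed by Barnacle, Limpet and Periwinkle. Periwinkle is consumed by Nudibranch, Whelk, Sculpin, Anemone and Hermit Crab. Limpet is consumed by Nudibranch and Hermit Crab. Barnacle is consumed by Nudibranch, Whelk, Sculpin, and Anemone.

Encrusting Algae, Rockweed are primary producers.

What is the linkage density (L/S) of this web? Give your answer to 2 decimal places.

There are L = 16 links among S = 10 species.
L/S = 16/10 = 1.6000 ≈ 1.60.

L/S = 1.60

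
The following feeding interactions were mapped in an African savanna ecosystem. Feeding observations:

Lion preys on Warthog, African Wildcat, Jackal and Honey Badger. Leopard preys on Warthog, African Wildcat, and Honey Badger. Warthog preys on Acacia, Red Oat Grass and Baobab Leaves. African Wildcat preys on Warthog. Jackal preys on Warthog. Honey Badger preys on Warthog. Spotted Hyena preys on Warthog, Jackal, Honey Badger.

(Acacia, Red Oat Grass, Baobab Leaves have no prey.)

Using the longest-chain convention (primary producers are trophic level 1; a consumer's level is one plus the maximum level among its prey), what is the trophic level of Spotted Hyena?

Acacia is a producer → level 1.
Warthog eats Acacia (level 1); other prey at levels: Red Oat Grass 1, Baobab Leaves 1 → level 2.
Jackal eats Warthog → level 3.
Spotted Hyena eats Jackal (level 3); other prey at levels: Warthog 2, Honey Badger 3 → level 4.

Trophic level 4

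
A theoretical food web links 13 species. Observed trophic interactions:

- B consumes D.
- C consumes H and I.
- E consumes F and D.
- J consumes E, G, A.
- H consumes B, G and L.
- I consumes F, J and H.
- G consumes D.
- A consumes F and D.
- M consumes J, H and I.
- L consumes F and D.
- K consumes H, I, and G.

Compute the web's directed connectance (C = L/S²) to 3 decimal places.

The web has S = 13 species and L = 25 feeding links.
C = L / S² = 25 / 169 = 0.1479 ≈ 0.148.

C = 0.148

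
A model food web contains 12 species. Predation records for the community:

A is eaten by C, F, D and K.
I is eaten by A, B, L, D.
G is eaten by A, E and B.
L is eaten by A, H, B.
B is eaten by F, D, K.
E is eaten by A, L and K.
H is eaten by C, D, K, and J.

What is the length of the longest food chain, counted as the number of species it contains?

One longest chain: G → E → L → A → D.
It has 5 species and 4 links.

5 species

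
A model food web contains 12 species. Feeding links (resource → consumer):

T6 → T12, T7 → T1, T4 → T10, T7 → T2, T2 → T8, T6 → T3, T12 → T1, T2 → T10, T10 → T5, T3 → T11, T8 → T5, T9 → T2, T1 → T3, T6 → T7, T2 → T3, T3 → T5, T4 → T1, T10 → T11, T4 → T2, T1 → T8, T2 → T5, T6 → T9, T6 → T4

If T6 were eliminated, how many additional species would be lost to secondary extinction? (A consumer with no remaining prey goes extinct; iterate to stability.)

Remove T6.
Round 1: T9 (all prey gone), T12 (all prey gone), T7 (all prey gone), T4 (all prey gone) → extinct.
Round 2: T1 (all prey gone), T2 (all prey gone) → extinct.
Round 3: T10 (all prey gone), T3 (all prey gone), T8 (all prey gone) → extinct.
Round 4: T5 (all prey gone), T11 (all prey gone) → extinct.
No further losses. Total secondary extinctions: 11.

11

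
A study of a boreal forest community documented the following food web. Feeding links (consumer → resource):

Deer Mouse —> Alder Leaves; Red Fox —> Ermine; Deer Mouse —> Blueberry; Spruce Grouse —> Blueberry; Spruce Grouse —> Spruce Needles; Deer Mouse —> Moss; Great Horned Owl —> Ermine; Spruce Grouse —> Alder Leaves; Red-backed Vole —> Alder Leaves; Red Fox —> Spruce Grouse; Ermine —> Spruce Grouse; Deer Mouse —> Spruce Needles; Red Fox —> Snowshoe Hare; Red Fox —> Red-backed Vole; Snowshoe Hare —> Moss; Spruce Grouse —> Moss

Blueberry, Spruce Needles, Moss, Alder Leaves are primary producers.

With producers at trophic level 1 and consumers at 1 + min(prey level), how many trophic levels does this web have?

Producers (level 1): Blueberry, Spruce Needles, Moss, Alder Leaves.
Following each consumer down to its lowest-level prey: Blueberry → Spruce Grouse → Ermine → Great Horned Owl (levels 1 through 4).
All prey of Great Horned Owl (Ermine 3) are at level 3 or above, so Great Horned Owl is at level 1 + 3 = 4.
Every consumer has at least one prey at level 3 or below, so none exceeds level 4.

4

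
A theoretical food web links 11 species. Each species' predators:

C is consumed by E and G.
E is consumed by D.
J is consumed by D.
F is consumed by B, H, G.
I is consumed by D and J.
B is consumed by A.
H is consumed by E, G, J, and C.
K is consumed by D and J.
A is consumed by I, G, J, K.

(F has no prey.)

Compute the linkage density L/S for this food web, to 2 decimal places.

L/S = 1.82

There are L = 20 links among S = 11 species.
L/S = 20/11 = 1.8182 ≈ 1.82.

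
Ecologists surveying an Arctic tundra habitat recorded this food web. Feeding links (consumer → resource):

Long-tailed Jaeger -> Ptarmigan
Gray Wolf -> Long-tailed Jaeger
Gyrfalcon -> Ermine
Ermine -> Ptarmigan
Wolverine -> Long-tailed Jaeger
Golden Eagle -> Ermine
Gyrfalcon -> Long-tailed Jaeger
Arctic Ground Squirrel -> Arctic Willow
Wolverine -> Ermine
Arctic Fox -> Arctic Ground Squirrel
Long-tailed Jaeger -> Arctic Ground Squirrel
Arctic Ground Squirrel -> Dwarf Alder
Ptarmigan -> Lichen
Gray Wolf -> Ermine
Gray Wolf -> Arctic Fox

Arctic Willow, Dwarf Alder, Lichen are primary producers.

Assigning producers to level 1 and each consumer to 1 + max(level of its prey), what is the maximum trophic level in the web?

4

Producers (level 1): Arctic Willow, Dwarf Alder, Lichen.
Lichen → Ptarmigan → Ermine → Golden Eagle gives Golden Eagle level 4.
No species has a prey at level 4, so no species reaches level 5.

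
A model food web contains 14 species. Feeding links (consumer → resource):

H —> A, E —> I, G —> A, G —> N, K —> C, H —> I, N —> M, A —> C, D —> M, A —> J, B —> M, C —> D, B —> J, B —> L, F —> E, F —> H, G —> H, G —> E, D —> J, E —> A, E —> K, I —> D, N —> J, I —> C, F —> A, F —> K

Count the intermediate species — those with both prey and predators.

Intermediate species (has both prey and predators): N, D, C, I, A, K, E, H.
Count: 8.

8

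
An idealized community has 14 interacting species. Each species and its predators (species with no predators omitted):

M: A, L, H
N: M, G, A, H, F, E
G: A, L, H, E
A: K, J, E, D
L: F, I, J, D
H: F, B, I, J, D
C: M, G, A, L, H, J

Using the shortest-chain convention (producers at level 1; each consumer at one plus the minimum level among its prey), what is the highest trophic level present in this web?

Producers (level 1): C, N.
Following each consumer down to its lowest-level prey: C → L → I (levels 1 through 3).
All prey of I (L 2, H 2) are at level 2 or above, so I is at level 1 + 2 = 3.
Every consumer has at least one prey at level 2 or below, so none exceeds level 3.

3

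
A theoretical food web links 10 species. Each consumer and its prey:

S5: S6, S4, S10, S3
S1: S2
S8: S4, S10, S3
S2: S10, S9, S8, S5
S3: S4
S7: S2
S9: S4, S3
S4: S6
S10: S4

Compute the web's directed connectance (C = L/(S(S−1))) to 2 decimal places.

The web has S = 10 species and L = 18 feeding links.
C = L / (S(S−1)) = 18 / 90 = 0.2000 ≈ 0.20.

C = 0.20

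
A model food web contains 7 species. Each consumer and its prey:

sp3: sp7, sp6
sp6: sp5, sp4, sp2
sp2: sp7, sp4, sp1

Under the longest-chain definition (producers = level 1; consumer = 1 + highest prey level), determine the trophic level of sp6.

Trophic level 3

sp7 is a producer → level 1.
sp2 eats sp7 (level 1); other prey at levels: sp4 1, sp1 1 → level 2.
sp6 eats sp2 (level 2); other prey at levels: sp5 1, sp4 1 → level 3.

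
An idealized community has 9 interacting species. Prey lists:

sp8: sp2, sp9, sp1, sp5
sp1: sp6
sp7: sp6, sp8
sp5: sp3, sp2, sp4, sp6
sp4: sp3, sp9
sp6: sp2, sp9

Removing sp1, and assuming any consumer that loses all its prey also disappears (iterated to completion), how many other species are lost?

0

Remove sp1.
Every predator of it retains at least one other prey: sp8 still has sp2, sp9, sp5.
No consumer loses all prey, so no secondary extinctions occur.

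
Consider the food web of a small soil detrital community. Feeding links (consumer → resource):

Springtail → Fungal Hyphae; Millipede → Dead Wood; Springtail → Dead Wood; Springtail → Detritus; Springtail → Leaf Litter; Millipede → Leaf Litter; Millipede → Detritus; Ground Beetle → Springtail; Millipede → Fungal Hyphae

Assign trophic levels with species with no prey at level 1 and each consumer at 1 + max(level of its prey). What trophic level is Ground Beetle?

Trophic level 3

Dead Wood has no prey (basal) → level 1.
Springtail eats Dead Wood (level 1); other prey at levels: Leaf Litter 1, Detritus 1, Fungal Hyphae 1 → level 2.
Ground Beetle eats Springtail → level 3.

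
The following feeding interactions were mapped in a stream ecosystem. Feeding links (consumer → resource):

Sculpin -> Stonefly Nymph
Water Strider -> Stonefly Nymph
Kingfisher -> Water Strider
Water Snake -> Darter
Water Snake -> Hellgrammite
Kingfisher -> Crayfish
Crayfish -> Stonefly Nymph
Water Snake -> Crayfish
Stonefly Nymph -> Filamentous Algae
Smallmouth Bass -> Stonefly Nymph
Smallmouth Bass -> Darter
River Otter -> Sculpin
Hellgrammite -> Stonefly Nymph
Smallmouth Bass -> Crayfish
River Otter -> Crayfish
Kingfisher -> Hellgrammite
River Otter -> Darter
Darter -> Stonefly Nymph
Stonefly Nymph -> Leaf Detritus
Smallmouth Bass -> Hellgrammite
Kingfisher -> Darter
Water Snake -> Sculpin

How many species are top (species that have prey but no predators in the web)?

4

Top species (has prey, but nothing eats it): Kingfisher, River Otter, Smallmouth Bass, Water Snake.
Count: 4.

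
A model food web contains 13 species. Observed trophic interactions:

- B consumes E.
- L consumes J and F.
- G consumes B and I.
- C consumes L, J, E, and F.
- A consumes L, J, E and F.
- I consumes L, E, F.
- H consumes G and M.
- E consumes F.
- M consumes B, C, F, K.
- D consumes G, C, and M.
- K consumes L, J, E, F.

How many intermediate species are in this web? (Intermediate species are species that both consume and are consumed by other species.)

Intermediate species (has both prey and predators): E, L, B, K, I, C, G, M.
Count: 8.

8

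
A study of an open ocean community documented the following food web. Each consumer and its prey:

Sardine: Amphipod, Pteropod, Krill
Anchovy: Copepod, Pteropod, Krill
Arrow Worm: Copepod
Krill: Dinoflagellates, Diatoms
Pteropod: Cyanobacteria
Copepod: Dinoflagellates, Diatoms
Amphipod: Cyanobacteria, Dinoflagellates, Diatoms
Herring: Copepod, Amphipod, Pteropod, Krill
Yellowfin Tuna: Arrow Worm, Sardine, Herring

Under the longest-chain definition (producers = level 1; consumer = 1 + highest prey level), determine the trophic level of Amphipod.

Trophic level 2

Cyanobacteria is a producer → level 1.
Amphipod eats Cyanobacteria (level 1); other prey at levels: Dinoflagellates 1, Diatoms 1 → level 2.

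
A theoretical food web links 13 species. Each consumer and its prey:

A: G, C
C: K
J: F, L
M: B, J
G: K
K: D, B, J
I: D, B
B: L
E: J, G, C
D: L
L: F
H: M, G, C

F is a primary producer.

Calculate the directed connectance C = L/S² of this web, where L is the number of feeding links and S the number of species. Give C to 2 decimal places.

C = 0.13

The web has S = 13 species and L = 22 feeding links.
C = L / S² = 22 / 169 = 0.1302 ≈ 0.13.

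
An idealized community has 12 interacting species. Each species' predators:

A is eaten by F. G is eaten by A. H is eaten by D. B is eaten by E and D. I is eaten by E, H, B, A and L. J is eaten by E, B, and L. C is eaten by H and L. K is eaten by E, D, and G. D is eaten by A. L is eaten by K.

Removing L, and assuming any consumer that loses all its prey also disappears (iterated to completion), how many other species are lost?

2

Remove L.
Round 1: K (all prey gone) → extinct.
Round 2: G (all prey gone) → extinct.
No further losses. Total secondary extinctions: 2.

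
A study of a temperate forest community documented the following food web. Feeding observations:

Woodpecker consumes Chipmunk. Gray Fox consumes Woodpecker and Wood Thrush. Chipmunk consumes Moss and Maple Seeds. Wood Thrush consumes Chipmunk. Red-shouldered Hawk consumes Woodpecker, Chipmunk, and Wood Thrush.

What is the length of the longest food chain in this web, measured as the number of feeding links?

3 links

One longest chain: Moss → Chipmunk → Woodpecker → Gray Fox.
It has 4 species and 3 links.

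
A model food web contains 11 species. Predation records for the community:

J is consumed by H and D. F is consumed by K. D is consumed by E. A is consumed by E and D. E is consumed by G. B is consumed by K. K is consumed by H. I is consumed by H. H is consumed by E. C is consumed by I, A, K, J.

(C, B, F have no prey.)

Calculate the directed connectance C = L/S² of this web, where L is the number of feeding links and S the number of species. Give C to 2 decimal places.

The web has S = 11 species and L = 15 feeding links.
C = L / S² = 15 / 121 = 0.1240 ≈ 0.12.

C = 0.12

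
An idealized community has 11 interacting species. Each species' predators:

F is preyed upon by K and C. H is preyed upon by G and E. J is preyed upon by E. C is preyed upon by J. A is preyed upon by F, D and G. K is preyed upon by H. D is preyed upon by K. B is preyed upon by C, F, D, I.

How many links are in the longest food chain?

4 links

One longest chain: B → F → C → J → E.
It has 5 species and 4 links.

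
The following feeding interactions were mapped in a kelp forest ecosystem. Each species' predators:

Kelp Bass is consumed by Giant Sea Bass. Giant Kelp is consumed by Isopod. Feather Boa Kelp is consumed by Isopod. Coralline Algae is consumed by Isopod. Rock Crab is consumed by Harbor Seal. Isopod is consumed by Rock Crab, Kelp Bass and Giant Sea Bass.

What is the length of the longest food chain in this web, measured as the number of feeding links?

One longest chain: Feather Boa Kelp → Isopod → Kelp Bass → Giant Sea Bass.
It has 4 species and 3 links.

3 links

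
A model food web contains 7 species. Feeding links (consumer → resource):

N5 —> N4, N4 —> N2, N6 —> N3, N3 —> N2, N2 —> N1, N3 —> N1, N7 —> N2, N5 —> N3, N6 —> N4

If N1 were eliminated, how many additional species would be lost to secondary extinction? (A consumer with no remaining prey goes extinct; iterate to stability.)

Remove N1.
Round 1: N2 (all prey gone) → extinct.
Round 2: N3 (all prey gone), N7 (all prey gone), N4 (all prey gone) → extinct.
Round 3: N5 (all prey gone), N6 (all prey gone) → extinct.
No further losses. Total secondary extinctions: 6.

6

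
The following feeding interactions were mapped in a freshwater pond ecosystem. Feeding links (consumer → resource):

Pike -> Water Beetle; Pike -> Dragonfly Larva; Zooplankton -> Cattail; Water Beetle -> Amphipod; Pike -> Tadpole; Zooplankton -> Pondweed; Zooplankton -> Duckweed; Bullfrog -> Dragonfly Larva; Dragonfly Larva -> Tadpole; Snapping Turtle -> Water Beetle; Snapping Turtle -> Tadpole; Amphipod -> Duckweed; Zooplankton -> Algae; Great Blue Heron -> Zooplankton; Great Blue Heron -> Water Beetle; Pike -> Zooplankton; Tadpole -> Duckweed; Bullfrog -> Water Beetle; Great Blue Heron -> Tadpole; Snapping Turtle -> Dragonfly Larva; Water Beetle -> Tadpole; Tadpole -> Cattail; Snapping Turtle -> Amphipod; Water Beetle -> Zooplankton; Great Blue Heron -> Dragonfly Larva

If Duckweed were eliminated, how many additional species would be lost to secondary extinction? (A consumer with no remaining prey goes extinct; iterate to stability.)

1

Remove Duckweed.
Round 1: Amphipod (all prey gone) → extinct.
No further losses. Total secondary extinctions: 1.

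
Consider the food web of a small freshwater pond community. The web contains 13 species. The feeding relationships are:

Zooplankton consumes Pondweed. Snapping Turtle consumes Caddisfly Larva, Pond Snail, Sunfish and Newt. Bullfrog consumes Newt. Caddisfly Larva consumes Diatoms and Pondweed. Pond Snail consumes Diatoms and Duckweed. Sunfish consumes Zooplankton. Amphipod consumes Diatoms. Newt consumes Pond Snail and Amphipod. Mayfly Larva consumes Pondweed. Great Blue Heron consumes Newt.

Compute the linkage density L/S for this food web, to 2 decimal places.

There are L = 16 links among S = 13 species.
L/S = 16/13 = 1.2308 ≈ 1.23.

L/S = 1.23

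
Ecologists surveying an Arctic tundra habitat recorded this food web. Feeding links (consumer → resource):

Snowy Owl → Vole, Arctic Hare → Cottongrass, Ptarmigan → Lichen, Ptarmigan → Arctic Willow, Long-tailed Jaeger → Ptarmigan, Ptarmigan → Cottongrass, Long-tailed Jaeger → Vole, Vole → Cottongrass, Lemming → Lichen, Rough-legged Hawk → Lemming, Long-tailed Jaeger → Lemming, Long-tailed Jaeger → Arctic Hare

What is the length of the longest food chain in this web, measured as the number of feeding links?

One longest chain: Cottongrass → Vole → Long-tailed Jaeger.
It has 3 species and 2 links.

2 links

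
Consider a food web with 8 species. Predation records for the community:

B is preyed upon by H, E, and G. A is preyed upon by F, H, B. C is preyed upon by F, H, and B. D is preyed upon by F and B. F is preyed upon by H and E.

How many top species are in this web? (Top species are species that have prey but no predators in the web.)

Top species (has prey, but nothing eats it): G, H, E.
Count: 3.

3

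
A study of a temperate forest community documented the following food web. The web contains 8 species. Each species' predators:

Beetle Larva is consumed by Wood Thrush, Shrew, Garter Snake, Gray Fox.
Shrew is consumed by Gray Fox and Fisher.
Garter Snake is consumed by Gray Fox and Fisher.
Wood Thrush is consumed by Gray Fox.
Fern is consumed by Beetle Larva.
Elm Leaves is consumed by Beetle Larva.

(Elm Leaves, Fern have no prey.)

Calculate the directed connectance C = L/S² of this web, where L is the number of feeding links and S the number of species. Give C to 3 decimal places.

C = 0.172

The web has S = 8 species and L = 11 feeding links.
C = L / S² = 11 / 64 = 0.1719 ≈ 0.172.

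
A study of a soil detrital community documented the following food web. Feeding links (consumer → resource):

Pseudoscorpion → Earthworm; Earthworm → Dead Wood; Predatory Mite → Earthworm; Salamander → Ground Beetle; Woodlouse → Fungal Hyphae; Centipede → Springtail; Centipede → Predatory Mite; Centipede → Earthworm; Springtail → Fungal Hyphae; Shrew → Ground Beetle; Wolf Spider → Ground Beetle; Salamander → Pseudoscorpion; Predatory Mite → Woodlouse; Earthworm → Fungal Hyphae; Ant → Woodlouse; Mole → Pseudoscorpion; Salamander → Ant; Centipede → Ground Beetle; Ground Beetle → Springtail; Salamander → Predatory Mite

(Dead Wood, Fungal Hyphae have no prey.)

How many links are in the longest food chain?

3 links

One longest chain: Fungal Hyphae → Springtail → Ground Beetle → Wolf Spider.
It has 4 species and 3 links.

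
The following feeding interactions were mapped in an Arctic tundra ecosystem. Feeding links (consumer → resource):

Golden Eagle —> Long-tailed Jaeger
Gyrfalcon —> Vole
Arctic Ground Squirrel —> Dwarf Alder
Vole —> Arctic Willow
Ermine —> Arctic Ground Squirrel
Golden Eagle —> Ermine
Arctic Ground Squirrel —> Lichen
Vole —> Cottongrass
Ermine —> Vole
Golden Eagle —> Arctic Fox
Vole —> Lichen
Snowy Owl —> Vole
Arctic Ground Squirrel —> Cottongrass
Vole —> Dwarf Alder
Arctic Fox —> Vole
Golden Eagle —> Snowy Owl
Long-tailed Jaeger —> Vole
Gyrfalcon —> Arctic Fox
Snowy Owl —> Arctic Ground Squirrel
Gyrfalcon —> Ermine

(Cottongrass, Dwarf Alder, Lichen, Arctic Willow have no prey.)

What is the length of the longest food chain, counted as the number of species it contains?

One longest chain: Cottongrass → Arctic Ground Squirrel → Ermine → Golden Eagle.
It has 4 species and 3 links.

4 species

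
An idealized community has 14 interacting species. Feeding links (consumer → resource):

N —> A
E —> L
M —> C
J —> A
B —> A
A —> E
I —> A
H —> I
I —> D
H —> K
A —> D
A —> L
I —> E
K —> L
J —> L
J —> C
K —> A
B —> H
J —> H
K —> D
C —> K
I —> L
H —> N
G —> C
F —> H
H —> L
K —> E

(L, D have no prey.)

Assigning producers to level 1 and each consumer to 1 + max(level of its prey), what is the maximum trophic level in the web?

Producers (level 1): L, D.
L → E → A → I → H → F gives F level 6.
No species has a prey at level 6, so no species reaches level 7.

6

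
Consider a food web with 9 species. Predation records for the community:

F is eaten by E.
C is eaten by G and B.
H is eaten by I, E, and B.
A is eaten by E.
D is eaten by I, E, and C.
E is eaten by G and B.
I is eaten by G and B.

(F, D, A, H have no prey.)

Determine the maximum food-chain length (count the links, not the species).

2 links

One longest chain: D → I → B.
It has 3 species and 2 links.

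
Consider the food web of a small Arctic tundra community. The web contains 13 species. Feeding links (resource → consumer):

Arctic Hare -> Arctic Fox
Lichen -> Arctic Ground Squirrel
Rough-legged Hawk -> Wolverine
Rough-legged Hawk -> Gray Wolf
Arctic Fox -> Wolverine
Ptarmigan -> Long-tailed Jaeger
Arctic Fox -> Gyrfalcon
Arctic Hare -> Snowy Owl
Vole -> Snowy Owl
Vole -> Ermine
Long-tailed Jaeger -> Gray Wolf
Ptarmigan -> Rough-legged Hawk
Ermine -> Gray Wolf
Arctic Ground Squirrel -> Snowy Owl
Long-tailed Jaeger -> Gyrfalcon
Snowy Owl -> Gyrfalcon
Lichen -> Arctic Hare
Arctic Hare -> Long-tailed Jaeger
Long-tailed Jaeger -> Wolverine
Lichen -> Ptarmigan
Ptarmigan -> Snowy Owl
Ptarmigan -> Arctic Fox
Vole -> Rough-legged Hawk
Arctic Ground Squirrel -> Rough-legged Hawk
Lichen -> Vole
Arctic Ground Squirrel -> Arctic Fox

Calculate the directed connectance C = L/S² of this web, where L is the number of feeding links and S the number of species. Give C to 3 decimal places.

C = 0.154

The web has S = 13 species and L = 26 feeding links.
C = L / S² = 26 / 169 = 0.1538 ≈ 0.154.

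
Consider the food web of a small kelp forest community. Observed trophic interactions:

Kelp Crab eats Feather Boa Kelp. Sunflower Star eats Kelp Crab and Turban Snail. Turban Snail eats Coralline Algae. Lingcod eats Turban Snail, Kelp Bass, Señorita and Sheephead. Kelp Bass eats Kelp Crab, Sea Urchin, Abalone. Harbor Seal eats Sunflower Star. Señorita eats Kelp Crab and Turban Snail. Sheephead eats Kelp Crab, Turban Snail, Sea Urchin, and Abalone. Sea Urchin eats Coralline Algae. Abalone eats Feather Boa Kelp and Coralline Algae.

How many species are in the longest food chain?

One longest chain: Coralline Algae → Sea Urchin → Kelp Bass → Lingcod.
It has 4 species and 3 links.

4 species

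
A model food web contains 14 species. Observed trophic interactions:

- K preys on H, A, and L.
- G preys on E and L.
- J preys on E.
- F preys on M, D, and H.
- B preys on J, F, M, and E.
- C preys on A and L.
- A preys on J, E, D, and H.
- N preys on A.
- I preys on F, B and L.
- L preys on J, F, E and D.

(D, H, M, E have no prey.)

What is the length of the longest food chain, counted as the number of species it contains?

4 species

One longest chain: E → J → A → N.
It has 4 species and 3 links.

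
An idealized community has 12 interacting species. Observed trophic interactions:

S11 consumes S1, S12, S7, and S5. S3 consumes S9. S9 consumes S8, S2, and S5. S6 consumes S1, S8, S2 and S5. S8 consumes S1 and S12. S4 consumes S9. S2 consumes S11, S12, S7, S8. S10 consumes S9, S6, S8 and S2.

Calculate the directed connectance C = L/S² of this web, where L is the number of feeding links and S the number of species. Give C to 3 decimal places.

The web has S = 12 species and L = 23 feeding links.
C = L / S² = 23 / 144 = 0.1597 ≈ 0.160.

C = 0.160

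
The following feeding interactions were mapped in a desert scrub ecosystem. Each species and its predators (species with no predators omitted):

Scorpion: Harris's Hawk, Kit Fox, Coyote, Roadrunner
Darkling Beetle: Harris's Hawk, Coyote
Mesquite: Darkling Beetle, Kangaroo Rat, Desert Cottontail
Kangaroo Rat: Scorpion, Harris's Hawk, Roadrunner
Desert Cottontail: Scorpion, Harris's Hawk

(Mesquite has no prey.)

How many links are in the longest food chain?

3 links

One longest chain: Mesquite → Kangaroo Rat → Scorpion → Harris's Hawk.
It has 4 species and 3 links.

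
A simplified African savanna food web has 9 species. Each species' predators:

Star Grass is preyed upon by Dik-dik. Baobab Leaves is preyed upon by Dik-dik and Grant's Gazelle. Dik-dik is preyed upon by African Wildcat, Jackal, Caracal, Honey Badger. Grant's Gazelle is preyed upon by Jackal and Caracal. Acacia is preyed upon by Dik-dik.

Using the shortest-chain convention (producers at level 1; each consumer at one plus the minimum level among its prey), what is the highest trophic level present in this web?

3

Producers (level 1): Acacia, Star Grass, Baobab Leaves.
Following each consumer down to its lowest-level prey: Acacia → Dik-dik → African Wildcat (levels 1 through 3).
All prey of African Wildcat (Dik-dik 2) are at level 2 or above, so African Wildcat is at level 1 + 2 = 3.
Every consumer has at least one prey at level 2 or below, so none exceeds level 3.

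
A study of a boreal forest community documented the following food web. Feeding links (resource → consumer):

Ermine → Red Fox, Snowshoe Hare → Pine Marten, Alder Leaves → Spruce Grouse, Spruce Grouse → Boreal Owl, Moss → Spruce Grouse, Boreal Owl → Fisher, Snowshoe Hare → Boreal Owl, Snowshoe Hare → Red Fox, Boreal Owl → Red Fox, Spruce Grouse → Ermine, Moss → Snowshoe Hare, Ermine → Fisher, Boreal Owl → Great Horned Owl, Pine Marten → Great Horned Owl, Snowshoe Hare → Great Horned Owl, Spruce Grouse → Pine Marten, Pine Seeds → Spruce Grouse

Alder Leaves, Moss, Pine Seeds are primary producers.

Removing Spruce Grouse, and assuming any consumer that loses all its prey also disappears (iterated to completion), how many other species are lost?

Remove Spruce Grouse.
Round 1: Ermine (all prey gone) → extinct.
No further losses. Total secondary extinctions: 1.

1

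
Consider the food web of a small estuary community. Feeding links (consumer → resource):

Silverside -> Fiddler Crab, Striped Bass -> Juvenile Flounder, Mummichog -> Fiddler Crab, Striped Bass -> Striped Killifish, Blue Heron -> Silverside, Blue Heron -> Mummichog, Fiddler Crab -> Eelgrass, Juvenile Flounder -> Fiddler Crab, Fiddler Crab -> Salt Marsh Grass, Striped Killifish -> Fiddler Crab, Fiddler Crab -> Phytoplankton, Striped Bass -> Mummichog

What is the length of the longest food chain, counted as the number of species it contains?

One longest chain: Eelgrass → Fiddler Crab → Silverside → Blue Heron.
It has 4 species and 3 links.

4 species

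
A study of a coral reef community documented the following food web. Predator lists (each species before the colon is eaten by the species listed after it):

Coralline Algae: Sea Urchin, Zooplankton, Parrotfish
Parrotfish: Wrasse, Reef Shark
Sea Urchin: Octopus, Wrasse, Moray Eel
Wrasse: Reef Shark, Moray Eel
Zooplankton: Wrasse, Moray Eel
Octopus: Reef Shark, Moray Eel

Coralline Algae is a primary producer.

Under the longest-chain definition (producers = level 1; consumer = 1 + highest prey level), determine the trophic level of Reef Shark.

Coralline Algae is a producer → level 1.
Sea Urchin eats Coralline Algae → level 2.
Octopus eats Sea Urchin → level 3.
Reef Shark eats Octopus (level 3); other prey at levels: Parrotfish 2, Wrasse 3 → level 4.

Trophic level 4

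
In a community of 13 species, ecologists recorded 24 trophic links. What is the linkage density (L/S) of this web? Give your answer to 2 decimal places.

L/S = 1.85

There are L = 24 links among S = 13 species.
L/S = 24/13 = 1.8462 ≈ 1.85.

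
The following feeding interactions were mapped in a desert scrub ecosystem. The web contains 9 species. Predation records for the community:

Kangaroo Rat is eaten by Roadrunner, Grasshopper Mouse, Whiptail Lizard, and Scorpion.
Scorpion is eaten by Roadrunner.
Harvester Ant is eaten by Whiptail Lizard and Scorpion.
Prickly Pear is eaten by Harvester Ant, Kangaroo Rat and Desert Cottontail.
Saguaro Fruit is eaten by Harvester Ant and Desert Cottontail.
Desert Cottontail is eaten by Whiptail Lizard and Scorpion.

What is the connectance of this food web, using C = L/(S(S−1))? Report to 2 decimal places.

The web has S = 9 species and L = 14 feeding links.
C = L / (S(S−1)) = 14 / 72 = 0.1944 ≈ 0.19.

C = 0.19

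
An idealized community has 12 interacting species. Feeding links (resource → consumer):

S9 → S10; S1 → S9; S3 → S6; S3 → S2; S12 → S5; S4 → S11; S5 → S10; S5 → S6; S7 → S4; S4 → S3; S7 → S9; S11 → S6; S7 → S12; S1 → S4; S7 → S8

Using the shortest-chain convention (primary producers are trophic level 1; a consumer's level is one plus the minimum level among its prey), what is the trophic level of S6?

S7 is a producer → level 1.
S4 eats S7 → level 2.
S11 eats S4 → level 3.
S6 eats S11 → level 4.
No prey of S6 is below level 3, so 4 is the minimum.

Trophic level 4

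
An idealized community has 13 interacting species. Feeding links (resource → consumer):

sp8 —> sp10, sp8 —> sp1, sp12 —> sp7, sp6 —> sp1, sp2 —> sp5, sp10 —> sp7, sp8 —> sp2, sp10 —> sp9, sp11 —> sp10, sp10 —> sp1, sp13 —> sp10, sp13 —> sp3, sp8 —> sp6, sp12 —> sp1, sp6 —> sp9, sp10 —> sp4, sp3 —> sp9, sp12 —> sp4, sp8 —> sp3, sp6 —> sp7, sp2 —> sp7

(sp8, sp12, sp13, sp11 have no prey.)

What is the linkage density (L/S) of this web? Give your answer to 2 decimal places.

There are L = 21 links among S = 13 species.
L/S = 21/13 = 1.6154 ≈ 1.62.

L/S = 1.62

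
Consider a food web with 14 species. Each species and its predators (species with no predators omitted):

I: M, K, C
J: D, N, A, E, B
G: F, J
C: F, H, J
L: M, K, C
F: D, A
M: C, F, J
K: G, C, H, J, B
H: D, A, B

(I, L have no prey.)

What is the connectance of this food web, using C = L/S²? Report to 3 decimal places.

C = 0.148

The web has S = 14 species and L = 29 feeding links.
C = L / S² = 29 / 196 = 0.1480 ≈ 0.148.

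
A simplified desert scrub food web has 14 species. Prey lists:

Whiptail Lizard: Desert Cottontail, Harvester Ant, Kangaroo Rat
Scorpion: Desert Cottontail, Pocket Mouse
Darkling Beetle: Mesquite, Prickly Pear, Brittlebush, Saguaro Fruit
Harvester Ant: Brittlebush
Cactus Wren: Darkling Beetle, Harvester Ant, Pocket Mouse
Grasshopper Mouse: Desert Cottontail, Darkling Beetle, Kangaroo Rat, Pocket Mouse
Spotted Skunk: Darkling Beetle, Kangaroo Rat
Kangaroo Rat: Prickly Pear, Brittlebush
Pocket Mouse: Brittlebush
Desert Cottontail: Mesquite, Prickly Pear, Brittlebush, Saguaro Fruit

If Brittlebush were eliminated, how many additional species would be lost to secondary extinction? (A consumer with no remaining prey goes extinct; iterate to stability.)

Remove Brittlebush.
Round 1: Harvester Ant (all prey gone), Pocket Mouse (all prey gone) → extinct.
No further losses. Total secondary extinctions: 2.

2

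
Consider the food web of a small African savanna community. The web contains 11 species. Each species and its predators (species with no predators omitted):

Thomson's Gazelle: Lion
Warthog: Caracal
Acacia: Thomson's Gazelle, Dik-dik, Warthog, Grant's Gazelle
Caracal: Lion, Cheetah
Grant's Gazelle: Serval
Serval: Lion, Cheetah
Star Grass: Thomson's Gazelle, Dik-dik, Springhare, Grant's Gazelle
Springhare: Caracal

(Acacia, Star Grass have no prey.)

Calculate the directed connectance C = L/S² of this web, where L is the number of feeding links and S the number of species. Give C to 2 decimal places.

The web has S = 11 species and L = 16 feeding links.
C = L / S² = 16 / 121 = 0.1322 ≈ 0.13.

C = 0.13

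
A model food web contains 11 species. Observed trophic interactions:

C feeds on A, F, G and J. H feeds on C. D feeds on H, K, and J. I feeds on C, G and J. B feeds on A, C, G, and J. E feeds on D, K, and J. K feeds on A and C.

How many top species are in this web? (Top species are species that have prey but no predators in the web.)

3

Top species (has prey, but nothing eats it): B, I, E.
Count: 3.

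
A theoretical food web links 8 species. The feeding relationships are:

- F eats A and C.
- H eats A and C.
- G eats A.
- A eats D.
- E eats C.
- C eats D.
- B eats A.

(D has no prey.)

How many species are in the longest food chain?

One longest chain: D → C → E.
It has 3 species and 2 links.

3 species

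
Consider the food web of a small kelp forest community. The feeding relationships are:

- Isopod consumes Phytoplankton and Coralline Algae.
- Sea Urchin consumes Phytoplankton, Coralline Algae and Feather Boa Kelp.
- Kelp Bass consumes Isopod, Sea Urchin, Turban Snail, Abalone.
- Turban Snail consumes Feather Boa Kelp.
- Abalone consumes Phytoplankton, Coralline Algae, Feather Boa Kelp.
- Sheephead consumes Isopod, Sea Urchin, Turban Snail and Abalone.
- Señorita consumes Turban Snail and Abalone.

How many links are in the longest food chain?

One longest chain: Feather Boa Kelp → Sea Urchin → Sheephead.
It has 3 species and 2 links.

2 links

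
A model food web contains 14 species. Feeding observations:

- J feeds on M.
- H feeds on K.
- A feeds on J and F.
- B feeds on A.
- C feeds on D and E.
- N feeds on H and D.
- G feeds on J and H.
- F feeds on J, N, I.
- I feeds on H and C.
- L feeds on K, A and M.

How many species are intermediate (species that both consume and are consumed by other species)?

Intermediate species (has both prey and predators): C, H, J, N, I, F, A.
Count: 7.

7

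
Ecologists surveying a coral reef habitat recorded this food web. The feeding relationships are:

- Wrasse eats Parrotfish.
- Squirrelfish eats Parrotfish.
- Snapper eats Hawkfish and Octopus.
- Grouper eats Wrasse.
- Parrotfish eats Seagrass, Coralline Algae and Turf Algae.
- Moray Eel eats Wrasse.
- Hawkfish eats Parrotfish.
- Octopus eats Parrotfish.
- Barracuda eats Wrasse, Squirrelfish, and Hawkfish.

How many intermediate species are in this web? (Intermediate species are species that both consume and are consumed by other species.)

Intermediate species (has both prey and predators): Parrotfish, Octopus, Hawkfish, Wrasse, Squirrelfish.
Count: 5.

5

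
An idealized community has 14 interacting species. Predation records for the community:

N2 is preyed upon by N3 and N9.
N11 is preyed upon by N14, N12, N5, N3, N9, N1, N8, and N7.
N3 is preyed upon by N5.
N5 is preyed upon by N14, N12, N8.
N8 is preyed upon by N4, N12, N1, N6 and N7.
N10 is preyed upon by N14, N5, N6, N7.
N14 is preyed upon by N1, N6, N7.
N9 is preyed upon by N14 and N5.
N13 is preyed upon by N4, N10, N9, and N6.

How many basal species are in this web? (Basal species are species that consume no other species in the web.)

3

Basal species (no prey listed): N11, N13, N2.
Count: 3.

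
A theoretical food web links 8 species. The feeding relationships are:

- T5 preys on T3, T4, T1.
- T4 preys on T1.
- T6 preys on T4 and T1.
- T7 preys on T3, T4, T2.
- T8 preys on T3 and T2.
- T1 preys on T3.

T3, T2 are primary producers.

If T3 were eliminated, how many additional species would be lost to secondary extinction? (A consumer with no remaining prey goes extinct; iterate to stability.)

Remove T3.
Round 1: T1 (all prey gone) → extinct.
Round 2: T4 (all prey gone) → extinct.
Round 3: T6 (all prey gone), T5 (all prey gone) → extinct.
No further losses. Total secondary extinctions: 4.

4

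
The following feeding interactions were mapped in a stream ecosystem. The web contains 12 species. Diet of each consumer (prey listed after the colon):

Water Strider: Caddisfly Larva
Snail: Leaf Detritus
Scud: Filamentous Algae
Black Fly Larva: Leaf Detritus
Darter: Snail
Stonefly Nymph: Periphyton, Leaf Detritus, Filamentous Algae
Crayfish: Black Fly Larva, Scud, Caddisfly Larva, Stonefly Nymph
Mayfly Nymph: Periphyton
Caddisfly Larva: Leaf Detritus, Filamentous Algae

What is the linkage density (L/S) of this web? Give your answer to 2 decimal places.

There are L = 15 links among S = 12 species.
L/S = 15/12 = 1.2500 ≈ 1.25.

L/S = 1.25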